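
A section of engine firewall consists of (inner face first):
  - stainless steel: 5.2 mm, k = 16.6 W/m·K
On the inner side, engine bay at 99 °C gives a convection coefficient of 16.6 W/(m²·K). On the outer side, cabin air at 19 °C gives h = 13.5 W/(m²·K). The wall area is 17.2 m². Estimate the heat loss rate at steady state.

Thermal resistances in series:
R_inner film = 1/(h_i·A) = 1/(16.6×17.2) = 0.003502 K/W
R_stainless steel = L/(kA) = 0.0052/(16.6×17.2) = 1.821×10^-5 K/W
R_outer film = 1/(h_o·A) = 1/(13.5×17.2) = 0.004307 K/W
R_total = 0.007827 K/W
Q = ΔT / R_total = 80 / 0.007827

Q ≈ 10200 W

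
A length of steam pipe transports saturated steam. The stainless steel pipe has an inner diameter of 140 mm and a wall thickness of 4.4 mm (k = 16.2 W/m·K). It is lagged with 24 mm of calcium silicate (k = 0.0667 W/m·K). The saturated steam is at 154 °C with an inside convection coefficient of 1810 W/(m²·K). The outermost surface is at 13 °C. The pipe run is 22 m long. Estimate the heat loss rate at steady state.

Cylindrical conduction, so R = ln(r₂/r₁)/(2πkL) per layer, in series:
R_inner film = 1/(h_i·2πr₁L) = 1/(1810×2π×0.07×22) = 5.71×10^-5 K/W
R_stainless steel pipe wall = ln(74.4/70)/(2π×16.2×22) = 2.722×10^-5 K/W
R_calcium silicate = ln(98.4/74.4)/(2π×0.0667×22) = 0.03032 K/W
R_total = 0.03041 K/W
Q = ΔT/R_total = 141/0.03041

Q ≈ 4640 W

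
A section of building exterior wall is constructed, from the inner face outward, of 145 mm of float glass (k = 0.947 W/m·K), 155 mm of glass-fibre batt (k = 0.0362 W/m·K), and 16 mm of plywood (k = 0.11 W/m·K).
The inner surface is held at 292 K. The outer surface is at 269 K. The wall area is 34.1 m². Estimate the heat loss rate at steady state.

Q ≈ 171 W

Model the wall as resistances in series:
R_float glass = L/(kA) = 0.145/(0.947×34.1) = 0.00449 K/W
R_glass-fibre batt = L/(kA) = 0.155/(0.0362×34.1) = 0.1256 K/W
R_plywood = L/(kA) = 0.016/(0.11×34.1) = 0.004266 K/W
R_total = 0.1343 K/W
Q = ΔT / R_total = 23 / 0.1343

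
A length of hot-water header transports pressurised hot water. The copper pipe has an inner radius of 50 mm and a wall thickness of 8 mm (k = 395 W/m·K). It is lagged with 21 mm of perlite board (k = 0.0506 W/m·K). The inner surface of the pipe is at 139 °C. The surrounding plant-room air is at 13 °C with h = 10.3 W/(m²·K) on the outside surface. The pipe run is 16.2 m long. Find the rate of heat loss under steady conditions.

Q ≈ 1750 W

Radial resistances (cylindrical: R_cond = ln(r_o/r_i)/(2πkL), R_conv = 1/(h·2πrL)):
R_copper pipe wall = ln(58/50)/(2π×395×16.2) = 3.691×10^-6 K/W
R_perlite board = ln(79/58)/(2π×0.0506×16.2) = 0.06 K/W
R_outer film = 1/(h_o·2πr_oL) = 1/(10.3×2π×0.079×16.2) = 0.01207 K/W
R_total = 0.07207 K/W
Q = ΔT/R_total = 126/0.07207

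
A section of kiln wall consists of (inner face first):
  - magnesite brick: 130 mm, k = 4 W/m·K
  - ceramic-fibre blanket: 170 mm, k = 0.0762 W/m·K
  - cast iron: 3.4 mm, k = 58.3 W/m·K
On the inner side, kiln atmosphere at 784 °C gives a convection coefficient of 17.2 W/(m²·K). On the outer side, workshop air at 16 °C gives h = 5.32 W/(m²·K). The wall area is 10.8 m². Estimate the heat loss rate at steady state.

Series thermal resistances:
R_inner film = 1/(h_i·A) = 1/(17.2×10.8) = 0.005383 K/W
R_magnesite brick = L/(kA) = 0.13/(4×10.8) = 0.003009 K/W
R_ceramic-fibre blanket = L/(kA) = 0.17/(0.0762×10.8) = 0.2066 K/W
R_cast iron = L/(kA) = 0.0034/(58.3×10.8) = 5.4×10^-6 K/W
R_outer film = 1/(h_o·A) = 1/(5.32×10.8) = 0.0174 K/W
R_total = 0.2324 K/W
Q = ΔT / R_total = 768 / 0.2324

Q ≈ 3310 W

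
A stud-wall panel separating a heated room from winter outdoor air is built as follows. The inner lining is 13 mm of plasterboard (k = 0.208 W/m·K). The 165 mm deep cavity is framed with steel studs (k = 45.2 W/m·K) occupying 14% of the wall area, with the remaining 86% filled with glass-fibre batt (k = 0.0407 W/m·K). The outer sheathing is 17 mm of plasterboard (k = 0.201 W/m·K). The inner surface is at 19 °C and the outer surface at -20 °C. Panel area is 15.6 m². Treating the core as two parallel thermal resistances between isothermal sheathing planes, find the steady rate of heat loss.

Q ≈ 3520 W

Sheathing layers in series; stud and cavity paths in parallel between them.
R_inner = 0.013/(0.208×15.6) = 0.004006 K/W
R_stud  = 0.165/(45.2×0.14×15.6) = 0.001671 K/W
R_cav   = 0.165/(0.0407×0.86×15.6) = 0.3022 K/W
1/R_core = 1/R_stud + 1/R_cav → R_core = 0.001662 K/W
R_outer = 0.017/(0.201×15.6) = 0.005422 K/W
R_total = 0.01109 K/W
Q = ΔT/R_total = 39/0.01109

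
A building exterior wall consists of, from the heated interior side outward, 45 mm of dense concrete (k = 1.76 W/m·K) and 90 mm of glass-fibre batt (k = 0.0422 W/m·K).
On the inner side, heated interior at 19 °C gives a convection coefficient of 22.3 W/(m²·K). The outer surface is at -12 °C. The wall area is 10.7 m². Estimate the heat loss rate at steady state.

Q ≈ 151 W

Treating each layer as a thermal resistance in series:
R_inner film = 1/(h_i·A) = 1/(22.3×10.7) = 0.004191 K/W
R_dense concrete = L/(kA) = 0.045/(1.76×10.7) = 0.00239 K/W
R_glass-fibre batt = L/(kA) = 0.09/(0.0422×10.7) = 0.1993 K/W
R_total = 0.2059 K/W
Q = ΔT / R_total = 31 / 0.2059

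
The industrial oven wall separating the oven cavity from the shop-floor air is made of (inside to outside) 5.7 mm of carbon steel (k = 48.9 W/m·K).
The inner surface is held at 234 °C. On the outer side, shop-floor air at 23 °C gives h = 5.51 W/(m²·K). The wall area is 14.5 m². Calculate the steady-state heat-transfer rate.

Thermal resistances in series:
R_carbon steel = L/(kA) = 0.0057/(48.9×14.5) = 8.039×10^-6 K/W
R_outer film = 1/(h_o·A) = 1/(5.51×14.5) = 0.01252 K/W
R_total = 0.01252 K/W
Q = ΔT / R_total = 211 / 0.01252

Q ≈ 16800 W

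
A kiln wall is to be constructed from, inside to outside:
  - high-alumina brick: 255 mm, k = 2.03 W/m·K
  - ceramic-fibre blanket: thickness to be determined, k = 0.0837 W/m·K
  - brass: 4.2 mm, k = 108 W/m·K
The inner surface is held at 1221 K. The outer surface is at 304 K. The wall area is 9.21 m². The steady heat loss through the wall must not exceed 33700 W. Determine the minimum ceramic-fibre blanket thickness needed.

L ≈ 10.5 mm

Thermal resistances in series:
R_high-alumina brick = L/(kA) = 0.255/(2.03×9.21) = 0.01364 K/W
R_brass = L/(kA) = 0.0042/(108×9.21) = 4.222×10^-6 K/W
Sum of the known resistances R_other = 0.01364 K/W
Required total resistance R_tot = ΔT/Q_allow = 917/33700 = 0.02721 K/W
R_ceramic-fibre blanket = R_tot − R_other = 0.01357 K/W
L = R·k·A = 0.01357×0.0837×9.21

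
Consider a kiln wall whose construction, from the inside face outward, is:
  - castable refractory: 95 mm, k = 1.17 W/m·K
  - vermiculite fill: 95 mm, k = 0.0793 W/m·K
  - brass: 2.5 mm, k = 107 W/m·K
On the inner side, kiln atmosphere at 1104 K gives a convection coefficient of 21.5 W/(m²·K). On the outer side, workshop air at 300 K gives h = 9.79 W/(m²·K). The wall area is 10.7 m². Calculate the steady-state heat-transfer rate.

Q ≈ 6020 W

Series thermal resistances:
R_inner film = 1/(h_i·A) = 1/(21.5×10.7) = 0.004347 K/W
R_castable refractory = L/(kA) = 0.095/(1.17×10.7) = 0.007588 K/W
R_vermiculite fill = L/(kA) = 0.095/(0.0793×10.7) = 0.112 K/W
R_brass = L/(kA) = 0.0025/(107×10.7) = 2.184×10^-6 K/W
R_outer film = 1/(h_o·A) = 1/(9.79×10.7) = 0.009546 K/W
R_total = 0.1334 K/W
Q = ΔT / R_total = 804 / 0.1334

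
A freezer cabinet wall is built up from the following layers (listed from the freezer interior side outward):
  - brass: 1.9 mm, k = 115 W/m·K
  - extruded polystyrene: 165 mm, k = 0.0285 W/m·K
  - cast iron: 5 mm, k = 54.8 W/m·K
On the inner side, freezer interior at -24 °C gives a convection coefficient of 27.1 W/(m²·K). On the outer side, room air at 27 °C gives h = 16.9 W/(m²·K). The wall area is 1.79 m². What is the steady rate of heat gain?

Q ≈ 15.5 W

Series thermal resistances:
R_inner film = 1/(h_i·A) = 1/(27.1×1.79) = 0.02061 K/W
R_brass = L/(kA) = 0.0019/(115×1.79) = 9.23×10^-6 K/W
R_extruded polystyrene = L/(kA) = 0.165/(0.0285×1.79) = 3.234 K/W
R_cast iron = L/(kA) = 0.005/(54.8×1.79) = 5.097×10^-5 K/W
R_outer film = 1/(h_o·A) = 1/(16.9×1.79) = 0.03306 K/W
R_total = 3.288 K/W
Q = ΔT / R_total = 51 / 3.288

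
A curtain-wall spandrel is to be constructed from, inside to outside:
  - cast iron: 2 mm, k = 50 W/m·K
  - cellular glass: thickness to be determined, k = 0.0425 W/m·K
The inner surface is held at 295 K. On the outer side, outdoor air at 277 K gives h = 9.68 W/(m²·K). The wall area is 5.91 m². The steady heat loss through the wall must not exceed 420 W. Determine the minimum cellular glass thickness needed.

Model the wall as resistances in series:
R_cast iron = L/(kA) = 0.002/(50×5.91) = 6.768×10^-6 K/W
R_outer film = 1/(h_o·A) = 1/(9.68×5.91) = 0.01748 K/W
Sum of the known resistances R_other = 0.01749 K/W
Required total resistance R_tot = ΔT/Q_allow = 18/420 = 0.04286 K/W
R_cellular glass = R_tot − R_other = 0.02537 K/W
L = R·k·A = 0.02537×0.0425×5.91

L ≈ 6.37 mm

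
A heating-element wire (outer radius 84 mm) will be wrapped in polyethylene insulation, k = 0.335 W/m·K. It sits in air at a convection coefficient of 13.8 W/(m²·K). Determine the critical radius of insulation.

For a cylinder r_cr = k/h = 0.335/13.8
r_cr = 24.3 mm; since the bare radius (84 mm) is above r_cr, any added insulation will reduce heat loss.

r_cr ≈ 24.3 mm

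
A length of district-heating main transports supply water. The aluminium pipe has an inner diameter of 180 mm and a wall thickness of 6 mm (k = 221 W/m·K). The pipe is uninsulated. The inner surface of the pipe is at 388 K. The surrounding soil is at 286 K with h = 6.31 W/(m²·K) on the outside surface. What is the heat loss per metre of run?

q′ ≈ 388 W/m

Treating each annulus and film as a series resistance:
R_aluminium pipe wall = ln(96/90)/(2π×221×1) = 4.648×10^-5 K/W
R_outer film = 1/(h_o·2πr_oL) = 1/(6.31×2π×0.096×1) = 0.2627 K/W
R_total = 0.2628 K/W
Q = ΔT/R_total = 102/0.2628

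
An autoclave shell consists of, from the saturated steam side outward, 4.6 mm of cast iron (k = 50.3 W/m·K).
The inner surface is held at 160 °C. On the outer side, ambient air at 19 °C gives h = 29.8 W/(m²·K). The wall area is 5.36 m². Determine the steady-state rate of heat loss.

Treating each layer as a thermal resistance in series:
R_cast iron = L/(kA) = 0.0046/(50.3×5.36) = 1.706×10^-5 K/W
R_outer film = 1/(h_o·A) = 1/(29.8×5.36) = 0.006261 K/W
R_total = 0.006278 K/W
Q = ΔT / R_total = 141 / 0.006278

Q ≈ 22500 W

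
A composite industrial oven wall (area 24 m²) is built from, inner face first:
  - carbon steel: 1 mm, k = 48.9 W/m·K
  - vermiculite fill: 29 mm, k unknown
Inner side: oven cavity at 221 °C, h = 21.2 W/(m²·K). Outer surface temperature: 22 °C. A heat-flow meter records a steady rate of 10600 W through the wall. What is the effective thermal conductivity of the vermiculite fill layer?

Series thermal resistances:
R_inner film = 1/(h_i·A) = 1/(21.2×24) = 0.001965 K/W
R_carbon steel = L/(kA) = 0.001/(48.9×24) = 8.521×10^-7 K/W
Sum of known resistances R_other = 0.001966 K/W
Total R = ΔT/Q = 199/10600 = 0.01877 K/W
R_vermiculite fill = R_total − R_other = 0.01681 K/W
k = L/(R·A) = 0.029/(0.01681×24)

k ≈ 0.0719 W/(m·K)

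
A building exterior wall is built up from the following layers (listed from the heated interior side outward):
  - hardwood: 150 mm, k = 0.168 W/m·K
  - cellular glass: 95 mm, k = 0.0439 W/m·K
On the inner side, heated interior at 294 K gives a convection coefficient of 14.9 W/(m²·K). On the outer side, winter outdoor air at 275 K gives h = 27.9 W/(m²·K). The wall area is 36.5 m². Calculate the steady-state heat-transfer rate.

Q ≈ 219 W

Thermal resistances in series:
R_inner film = 1/(h_i·A) = 1/(14.9×36.5) = 0.001839 K/W
R_hardwood = L/(kA) = 0.15/(0.168×36.5) = 0.02446 K/W
R_cellular glass = L/(kA) = 0.095/(0.0439×36.5) = 0.05929 K/W
R_outer film = 1/(h_o·A) = 1/(27.9×36.5) = 9.82×10^-4 K/W
R_total = 0.08657 K/W
Q = ΔT / R_total = 19 / 0.08657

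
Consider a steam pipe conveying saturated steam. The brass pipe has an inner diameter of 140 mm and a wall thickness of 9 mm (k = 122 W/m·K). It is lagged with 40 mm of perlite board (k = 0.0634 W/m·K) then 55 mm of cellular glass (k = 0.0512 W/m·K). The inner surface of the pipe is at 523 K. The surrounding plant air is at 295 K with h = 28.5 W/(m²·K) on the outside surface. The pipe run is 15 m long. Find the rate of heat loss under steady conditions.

Q ≈ 1530 W

Treating each annulus and film as a series resistance:
R_brass pipe wall = ln(79/70)/(2π×122×15) = 1.052×10^-5 K/W
R_perlite board = ln(119/79)/(2π×0.0634×15) = 0.06856 K/W
R_cellular glass = ln(174/119)/(2π×0.0512×15) = 0.07873 K/W
R_outer film = 1/(h_o·2πr_oL) = 1/(28.5×2π×0.174×15) = 0.00214 K/W
R_total = 0.1494 K/W
Q = ΔT/R_total = 228/0.1494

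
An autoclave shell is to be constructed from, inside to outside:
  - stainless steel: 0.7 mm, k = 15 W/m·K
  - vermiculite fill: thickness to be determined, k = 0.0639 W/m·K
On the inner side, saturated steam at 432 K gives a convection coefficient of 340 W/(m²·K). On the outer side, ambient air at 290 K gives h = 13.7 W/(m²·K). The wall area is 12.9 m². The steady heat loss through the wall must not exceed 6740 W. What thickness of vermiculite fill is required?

L ≈ 12.5 mm

Model the wall as resistances in series:
R_inner film = 1/(h_i·A) = 1/(340×12.9) = 2.28×10^-4 K/W
R_stainless steel = L/(kA) = 0.0007/(15×12.9) = 3.618×10^-6 K/W
R_outer film = 1/(h_o·A) = 1/(13.7×12.9) = 0.005658 K/W
Sum of the known resistances R_other = 0.00589 K/W
Required total resistance R_tot = ΔT/Q_allow = 142/6740 = 0.02107 K/W
R_vermiculite fill = R_tot − R_other = 0.01518 K/W
L = R·k·A = 0.01518×0.0639×12.9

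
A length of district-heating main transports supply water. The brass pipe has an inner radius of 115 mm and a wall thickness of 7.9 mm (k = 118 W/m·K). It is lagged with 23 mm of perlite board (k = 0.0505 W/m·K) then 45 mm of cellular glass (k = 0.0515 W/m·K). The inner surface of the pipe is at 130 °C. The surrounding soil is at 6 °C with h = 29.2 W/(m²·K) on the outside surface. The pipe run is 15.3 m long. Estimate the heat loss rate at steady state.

Q ≈ 1360 W

Treating each annulus and film as a series resistance:
R_brass pipe wall = ln(122.9/115)/(2π×118×15.3) = 5.857×10^-6 K/W
R_perlite board = ln(145.9/122.9)/(2π×0.0505×15.3) = 0.03534 K/W
R_cellular glass = ln(190.9/145.9)/(2π×0.0515×15.3) = 0.0543 K/W
R_outer film = 1/(h_o·2πr_oL) = 1/(29.2×2π×0.1909×15.3) = 0.001866 K/W
R_total = 0.09151 K/W
Q = ΔT/R_total = 124/0.09151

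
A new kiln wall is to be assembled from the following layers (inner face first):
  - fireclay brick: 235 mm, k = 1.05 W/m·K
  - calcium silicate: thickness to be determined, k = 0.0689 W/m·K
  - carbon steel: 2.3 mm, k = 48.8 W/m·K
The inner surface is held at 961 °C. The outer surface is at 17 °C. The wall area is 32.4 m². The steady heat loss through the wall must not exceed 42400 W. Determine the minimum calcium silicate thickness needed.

L ≈ 34.3 mm

Treating each layer as a thermal resistance in series:
R_fireclay brick = L/(kA) = 0.235/(1.05×32.4) = 0.006908 K/W
R_carbon steel = L/(kA) = 0.0023/(48.8×32.4) = 1.455×10^-6 K/W
Sum of the known resistances R_other = 0.006909 K/W
Required total resistance R_tot = ΔT/Q_allow = 944/42400 = 0.02226 K/W
R_calcium silicate = R_tot − R_other = 0.01535 K/W
L = R·k·A = 0.01535×0.0689×32.4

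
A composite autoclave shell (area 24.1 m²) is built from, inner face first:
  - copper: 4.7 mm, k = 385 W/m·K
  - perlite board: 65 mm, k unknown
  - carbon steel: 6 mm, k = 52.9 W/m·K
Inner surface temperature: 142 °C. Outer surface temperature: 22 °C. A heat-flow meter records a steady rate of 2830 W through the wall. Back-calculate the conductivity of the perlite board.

Using the resistance-network approach (series):
R_copper = L/(kA) = 0.0047/(385×24.1) = 5.065×10^-7 K/W
R_carbon steel = L/(kA) = 0.006/(52.9×24.1) = 4.706×10^-6 K/W
Sum of known resistances R_other = 5.213×10^-6 K/W
Total R = ΔT/Q = 120/2830 = 0.0424 K/W
R_perlite board = R_total − R_other = 0.0424 K/W
k = L/(R·A) = 0.065/(0.0424×24.1)

k ≈ 0.0636 W/(m·K)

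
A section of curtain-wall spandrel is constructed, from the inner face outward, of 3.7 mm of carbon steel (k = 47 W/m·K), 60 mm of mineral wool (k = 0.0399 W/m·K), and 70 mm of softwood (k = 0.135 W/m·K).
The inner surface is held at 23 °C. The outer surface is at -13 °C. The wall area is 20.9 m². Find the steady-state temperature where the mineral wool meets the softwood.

Treating each layer as a thermal resistance in series:
R_carbon steel = L/(kA) = 0.0037/(47×20.9) = 3.767×10^-6 K/W
R_mineral wool = L/(kA) = 0.06/(0.0399×20.9) = 0.07195 K/W
R_softwood = L/(kA) = 0.07/(0.135×20.9) = 0.02481 K/W
R_total = 0.09676 K/W;  Q = ΔT/R_total = 36/0.09676 = 372 W
T_interface = T_inner − Q·ΣR(inner→interface) = 23 − 372×0.07195

T ≈ -3.77 °C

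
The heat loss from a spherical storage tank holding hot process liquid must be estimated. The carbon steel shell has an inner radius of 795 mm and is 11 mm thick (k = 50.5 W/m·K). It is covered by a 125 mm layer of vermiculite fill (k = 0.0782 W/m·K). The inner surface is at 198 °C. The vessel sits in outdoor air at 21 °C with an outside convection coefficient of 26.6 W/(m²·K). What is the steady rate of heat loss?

Each spherical layer contributes R = (1/r_i − 1/r_o)/(4πk):
R_carbon steel shell = (1/0.795 − 1/0.806)/(4π×50.5) = 2.705×10^-5 K/W
R_vermiculite fill = (1/0.806 − 1/0.931)/(4π×0.0782) = 0.1695 K/W
R_outer film = 1/(h·4πr_o²) = 1/(26.6×4π×0.931²) = 0.003452 K/W
R_total = 0.173 K/W
Q = ΔT/R_total = 177/0.173

Q ≈ 1020 W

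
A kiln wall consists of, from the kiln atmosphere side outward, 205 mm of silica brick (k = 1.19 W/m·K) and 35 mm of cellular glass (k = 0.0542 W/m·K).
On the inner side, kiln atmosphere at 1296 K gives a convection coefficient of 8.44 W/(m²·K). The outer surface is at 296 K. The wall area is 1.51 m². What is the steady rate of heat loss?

Series thermal resistances:
R_inner film = 1/(h_i·A) = 1/(8.44×1.51) = 0.07847 K/W
R_silica brick = L/(kA) = 0.205/(1.19×1.51) = 0.1141 K/W
R_cellular glass = L/(kA) = 0.035/(0.0542×1.51) = 0.4277 K/W
R_total = 0.6202 K/W
Q = ΔT / R_total = 1000 / 0.6202

Q ≈ 1610 W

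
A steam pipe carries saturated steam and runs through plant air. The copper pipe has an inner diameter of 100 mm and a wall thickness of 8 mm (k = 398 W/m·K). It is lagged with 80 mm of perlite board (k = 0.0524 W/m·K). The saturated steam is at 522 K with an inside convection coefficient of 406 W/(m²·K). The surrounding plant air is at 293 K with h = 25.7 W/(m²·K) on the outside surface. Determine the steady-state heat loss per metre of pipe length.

Treating each annulus and film as a series resistance:
R_inner film = 1/(h_i·2πr₁L) = 1/(406×2π×0.05×1) = 0.00784 K/W
R_copper pipe wall = ln(58/50)/(2π×398×1) = 5.935×10^-5 K/W
R_perlite board = ln(138/58)/(2π×0.0524×1) = 2.633 K/W
R_outer film = 1/(h_o·2πr_oL) = 1/(25.7×2π×0.138×1) = 0.04488 K/W
R_total = 2.686 K/W
Q = ΔT/R_total = 229/2.686

q′ ≈ 85.3 W/m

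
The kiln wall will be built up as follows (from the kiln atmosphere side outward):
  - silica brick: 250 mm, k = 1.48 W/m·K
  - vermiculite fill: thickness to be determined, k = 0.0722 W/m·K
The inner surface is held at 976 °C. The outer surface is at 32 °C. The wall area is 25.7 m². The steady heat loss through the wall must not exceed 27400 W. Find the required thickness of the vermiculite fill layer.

Using the resistance-network approach (series):
R_silica brick = L/(kA) = 0.25/(1.48×25.7) = 0.006573 K/W
Sum of the known resistances R_other = 0.006573 K/W
Required total resistance R_tot = ΔT/Q_allow = 944/27400 = 0.03445 K/W
R_vermiculite fill = R_tot − R_other = 0.02788 K/W
L = R·k·A = 0.02788×0.0722×25.7

L ≈ 51.7 mm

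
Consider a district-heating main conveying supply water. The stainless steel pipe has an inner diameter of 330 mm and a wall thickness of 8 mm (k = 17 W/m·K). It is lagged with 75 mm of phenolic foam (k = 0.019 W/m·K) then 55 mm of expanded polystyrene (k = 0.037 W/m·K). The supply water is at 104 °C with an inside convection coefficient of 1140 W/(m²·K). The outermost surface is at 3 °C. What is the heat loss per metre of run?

q′ ≈ 26 W/m

For a radial system each layer contributes R = ln(r_out/r_in)/(2πkL); films add R = 1/(hA).
R_inner film = 1/(h_i·2πr₁L) = 1/(1140×2π×0.165×1) = 8.461×10^-4 K/W
R_stainless steel pipe wall = ln(173/165)/(2π×17×1) = 4.433×10^-4 K/W
R_phenolic foam = ln(248/173)/(2π×0.019×1) = 3.017 K/W
R_expanded polystyrene = ln(303/248)/(2π×0.037×1) = 0.8616 K/W
R_total = 3.88 K/W
Q = ΔT/R_total = 101/3.88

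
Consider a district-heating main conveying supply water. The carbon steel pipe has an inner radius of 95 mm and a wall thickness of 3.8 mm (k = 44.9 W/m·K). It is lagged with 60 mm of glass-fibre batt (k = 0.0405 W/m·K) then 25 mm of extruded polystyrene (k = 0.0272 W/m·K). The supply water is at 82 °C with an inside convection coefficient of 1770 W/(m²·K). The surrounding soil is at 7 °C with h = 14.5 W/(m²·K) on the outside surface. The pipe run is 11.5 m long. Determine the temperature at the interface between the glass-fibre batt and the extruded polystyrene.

T ≈ 31.7 °C

For a radial system each layer contributes R = ln(r_out/r_in)/(2πkL); films add R = 1/(hA).
R_inner film = 1/(h_i·2πr₁L) = 1/(1770×2π×0.095×11.5) = 8.23×10^-5 K/W
R_carbon steel pipe wall = ln(98.8/95)/(2π×44.9×11.5) = 1.209×10^-5 K/W
R_glass-fibre batt = ln(158.8/98.8)/(2π×0.0405×11.5) = 0.1622 K/W
R_extruded polystyrene = ln(183.8/158.8)/(2π×0.0272×11.5) = 0.07439 K/W
R_outer film = 1/(h_o·2πr_oL) = 1/(14.5×2π×0.1838×11.5) = 0.005193 K/W
R_total = 0.2418 K/W
Q = ΔT/R_total = 75/0.2418
Q = 310 W
T_interface = T_inner − Q·ΣR(inner→interface) = 82 − 310×0.1623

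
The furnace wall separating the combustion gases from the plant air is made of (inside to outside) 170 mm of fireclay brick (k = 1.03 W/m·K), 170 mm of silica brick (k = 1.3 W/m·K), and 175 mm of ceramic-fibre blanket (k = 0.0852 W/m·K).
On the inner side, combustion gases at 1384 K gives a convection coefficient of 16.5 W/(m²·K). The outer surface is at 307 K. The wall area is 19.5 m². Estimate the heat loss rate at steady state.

Treating each layer as a thermal resistance in series:
R_inner film = 1/(h_i·A) = 1/(16.5×19.5) = 0.003108 K/W
R_fireclay brick = L/(kA) = 0.17/(1.03×19.5) = 0.008464 K/W
R_silica brick = L/(kA) = 0.17/(1.3×19.5) = 0.006706 K/W
R_ceramic-fibre blanket = L/(kA) = 0.175/(0.0852×19.5) = 0.1053 K/W
R_total = 0.1236 K/W
Q = ΔT / R_total = 1077 / 0.1236

Q ≈ 8710 W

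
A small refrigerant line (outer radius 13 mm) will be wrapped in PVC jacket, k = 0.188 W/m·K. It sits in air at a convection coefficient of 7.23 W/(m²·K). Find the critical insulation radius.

For a cylinder r_cr = k/h = 0.188/7.23
r_cr = 26 mm; since the bare radius (13 mm) is below r_cr, adding a thin layer of insulation will *increase* heat loss.

r_cr ≈ 26 mm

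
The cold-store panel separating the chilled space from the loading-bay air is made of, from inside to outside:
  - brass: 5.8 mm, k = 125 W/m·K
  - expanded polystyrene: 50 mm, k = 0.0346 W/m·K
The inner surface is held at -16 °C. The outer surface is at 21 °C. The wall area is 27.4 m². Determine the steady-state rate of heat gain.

Q ≈ 702 W

Model the wall as resistances in series:
R_brass = L/(kA) = 0.0058/(125×27.4) = 1.693×10^-6 K/W
R_expanded polystyrene = L/(kA) = 0.05/(0.0346×27.4) = 0.05274 K/W
R_total = 0.05274 K/W
Q = ΔT / R_total = 37 / 0.05274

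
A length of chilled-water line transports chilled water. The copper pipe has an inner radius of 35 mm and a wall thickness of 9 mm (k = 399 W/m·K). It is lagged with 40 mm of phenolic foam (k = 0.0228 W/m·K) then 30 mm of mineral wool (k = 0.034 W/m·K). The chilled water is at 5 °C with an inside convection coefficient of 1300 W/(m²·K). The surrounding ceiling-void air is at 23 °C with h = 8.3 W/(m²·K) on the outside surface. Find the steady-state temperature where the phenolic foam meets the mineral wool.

T ≈ 18.3 °C

Treating each annulus and film as a series resistance:
R_inner film = 1/(h_i·2πr₁L) = 1/(1300×2π×0.035×1) = 0.003498 K/W
R_copper pipe wall = ln(44/35)/(2π×399×1) = 9.128×10^-5 K/W
R_phenolic foam = ln(84/44)/(2π×0.0228×1) = 4.514 K/W
R_mineral wool = ln(114/84)/(2π×0.034×1) = 1.429 K/W
R_outer film = 1/(h_o·2πr_oL) = 1/(8.3×2π×0.114×1) = 0.1682 K/W
R_total = 6.115 K/W
Q = ΔT/R_total = 18/6.115
Q = 2.94 W/m
T_interface = T_inner + Q·ΣR(inner→interface) = 5 + 2.94×4.517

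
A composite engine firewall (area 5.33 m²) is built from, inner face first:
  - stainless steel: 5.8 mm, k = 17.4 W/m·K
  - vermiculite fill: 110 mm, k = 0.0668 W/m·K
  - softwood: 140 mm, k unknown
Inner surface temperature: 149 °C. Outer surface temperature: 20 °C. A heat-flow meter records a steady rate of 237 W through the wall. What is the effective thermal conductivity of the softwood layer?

k ≈ 0.112 W/(m·K)

Series thermal resistances:
R_stainless steel = L/(kA) = 0.0058/(17.4×5.33) = 6.254×10^-5 K/W
R_vermiculite fill = L/(kA) = 0.11/(0.0668×5.33) = 0.309 K/W
Sum of known resistances R_other = 0.309 K/W
Total R = ΔT/Q = 129/237 = 0.5443 K/W
R_softwood = R_total − R_other = 0.2353 K/W
k = L/(R·A) = 0.14/(0.2353×5.33)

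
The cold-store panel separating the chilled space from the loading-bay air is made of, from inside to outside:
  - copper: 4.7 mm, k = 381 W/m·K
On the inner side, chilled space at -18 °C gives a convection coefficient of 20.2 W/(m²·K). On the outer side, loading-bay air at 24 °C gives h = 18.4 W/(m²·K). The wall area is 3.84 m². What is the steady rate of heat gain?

Treating each layer as a thermal resistance in series:
R_inner film = 1/(h_i·A) = 1/(20.2×3.84) = 0.01289 K/W
R_copper = L/(kA) = 0.0047/(381×3.84) = 3.212×10^-6 K/W
R_outer film = 1/(h_o·A) = 1/(18.4×3.84) = 0.01415 K/W
R_total = 0.02705 K/W
Q = ΔT / R_total = 42 / 0.02705

Q ≈ 1550 W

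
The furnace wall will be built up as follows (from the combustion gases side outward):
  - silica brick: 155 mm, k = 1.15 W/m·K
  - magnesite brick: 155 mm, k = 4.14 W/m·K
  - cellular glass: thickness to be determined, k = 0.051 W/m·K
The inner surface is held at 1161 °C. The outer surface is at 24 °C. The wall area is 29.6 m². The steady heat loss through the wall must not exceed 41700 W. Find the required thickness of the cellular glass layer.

Series thermal resistances:
R_silica brick = L/(kA) = 0.155/(1.15×29.6) = 0.004553 K/W
R_magnesite brick = L/(kA) = 0.155/(4.14×29.6) = 0.001265 K/W
Sum of the known resistances R_other = 0.005818 K/W
Required total resistance R_tot = ΔT/Q_allow = 1137/41700 = 0.02727 K/W
R_cellular glass = R_tot − R_other = 0.02145 K/W
L = R·k·A = 0.02145×0.051×29.6

L ≈ 32.4 mm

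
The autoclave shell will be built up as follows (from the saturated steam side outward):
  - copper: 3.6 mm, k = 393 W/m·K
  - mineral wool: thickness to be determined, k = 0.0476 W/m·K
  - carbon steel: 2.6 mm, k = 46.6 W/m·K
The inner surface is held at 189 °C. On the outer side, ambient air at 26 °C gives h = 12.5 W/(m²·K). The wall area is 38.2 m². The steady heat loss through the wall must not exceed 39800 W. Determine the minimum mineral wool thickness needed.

Series thermal resistances:
R_copper = L/(kA) = 0.0036/(393×38.2) = 2.398×10^-7 K/W
R_carbon steel = L/(kA) = 0.0026/(46.6×38.2) = 1.461×10^-6 K/W
R_outer film = 1/(h_o·A) = 1/(12.5×38.2) = 0.002094 K/W
Sum of the known resistances R_other = 0.002096 K/W
Required total resistance R_tot = ΔT/Q_allow = 163/39800 = 0.004095 K/W
R_mineral wool = R_tot − R_other = 0.002 K/W
L = R·k·A = 0.002×0.0476×38.2

L ≈ 3.64 mm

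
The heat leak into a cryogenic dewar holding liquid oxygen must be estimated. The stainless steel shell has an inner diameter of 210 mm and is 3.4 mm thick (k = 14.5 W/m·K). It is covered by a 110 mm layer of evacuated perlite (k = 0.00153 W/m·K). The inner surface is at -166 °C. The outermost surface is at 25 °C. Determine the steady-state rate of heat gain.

Q ≈ 0.79 W

Spherical conduction: R = (1/r_in − 1/r_out)/(4πk) per layer; series-sum.
R_stainless steel shell = (1/0.105 − 1/0.1084)/(4π×14.5) = 0.001639 K/W
R_evacuated perlite = (1/0.1084 − 1/0.2184)/(4π×0.00153) = 241.7 K/W
R_total = 241.7 K/W
Q = ΔT/R_total = 191/241.7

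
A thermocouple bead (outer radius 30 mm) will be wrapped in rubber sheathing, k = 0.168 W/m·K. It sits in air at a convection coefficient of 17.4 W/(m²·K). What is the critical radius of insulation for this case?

For a sphere r_cr = 2k/h = 2×0.168/17.4
r_cr = 19.3 mm; since the bare radius (30 mm) is above r_cr, any added insulation will reduce heat loss.

r_cr ≈ 19.3 mm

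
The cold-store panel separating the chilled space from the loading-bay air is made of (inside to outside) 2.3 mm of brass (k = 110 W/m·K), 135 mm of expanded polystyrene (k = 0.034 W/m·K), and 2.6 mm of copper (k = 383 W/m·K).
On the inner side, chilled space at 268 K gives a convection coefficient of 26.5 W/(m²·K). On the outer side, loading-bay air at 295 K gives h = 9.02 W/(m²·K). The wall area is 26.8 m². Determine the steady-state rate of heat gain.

Using the resistance-network approach (series):
R_inner film = 1/(h_i·A) = 1/(26.5×26.8) = 0.001408 K/W
R_brass = L/(kA) = 0.0023/(110×26.8) = 7.802×10^-7 K/W
R_expanded polystyrene = L/(kA) = 0.135/(0.034×26.8) = 0.1482 K/W
R_copper = L/(kA) = 0.0026/(383×26.8) = 2.533×10^-7 K/W
R_outer film = 1/(h_o·A) = 1/(9.02×26.8) = 0.004137 K/W
R_total = 0.1537 K/W
Q = ΔT / R_total = 27 / 0.1537

Q ≈ 176 W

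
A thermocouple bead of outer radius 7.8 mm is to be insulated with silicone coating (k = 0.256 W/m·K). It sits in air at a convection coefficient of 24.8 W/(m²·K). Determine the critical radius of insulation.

For a sphere r_cr = 2k/h = 2×0.256/24.8
r_cr = 20.6 mm; since the bare radius (7.8 mm) is below r_cr, adding a thin layer of insulation will *increase* heat loss.

r_cr ≈ 20.6 mm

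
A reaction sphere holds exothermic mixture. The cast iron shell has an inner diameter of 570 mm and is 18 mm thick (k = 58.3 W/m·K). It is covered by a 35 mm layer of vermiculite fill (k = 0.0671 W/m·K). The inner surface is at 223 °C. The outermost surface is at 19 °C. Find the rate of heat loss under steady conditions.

Q ≈ 503 W

For a spherical shell R = (1/r₁ − 1/r₂)/(4πk); film R = 1/(h·4πr²). In series:
R_cast iron shell = (1/0.285 − 1/0.303)/(4π×58.3) = 2.845×10^-4 K/W
R_vermiculite fill = (1/0.303 − 1/0.338)/(4π×0.0671) = 0.4053 K/W
R_total = 0.4056 K/W
Q = ΔT/R_total = 204/0.4056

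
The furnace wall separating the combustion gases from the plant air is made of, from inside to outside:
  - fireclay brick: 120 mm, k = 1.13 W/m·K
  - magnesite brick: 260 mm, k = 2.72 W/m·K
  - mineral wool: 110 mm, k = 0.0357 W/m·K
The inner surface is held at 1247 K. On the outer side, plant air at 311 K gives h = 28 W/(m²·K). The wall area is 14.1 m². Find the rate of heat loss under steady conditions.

Using the resistance-network approach (series):
R_fireclay brick = L/(kA) = 0.12/(1.13×14.1) = 0.007532 K/W
R_magnesite brick = L/(kA) = 0.26/(2.72×14.1) = 0.006779 K/W
R_mineral wool = L/(kA) = 0.11/(0.0357×14.1) = 0.2185 K/W
R_outer film = 1/(h_o·A) = 1/(28×14.1) = 0.002533 K/W
R_total = 0.2354 K/W
Q = ΔT / R_total = 936 / 0.2354

Q ≈ 3980 W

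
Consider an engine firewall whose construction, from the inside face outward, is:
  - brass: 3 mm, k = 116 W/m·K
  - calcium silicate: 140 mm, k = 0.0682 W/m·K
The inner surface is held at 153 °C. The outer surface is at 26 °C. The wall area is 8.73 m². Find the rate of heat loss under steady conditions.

Using the resistance-network approach (series):
R_brass = L/(kA) = 0.003/(116×8.73) = 2.962×10^-6 K/W
R_calcium silicate = L/(kA) = 0.14/(0.0682×8.73) = 0.2351 K/W
R_total = 0.2351 K/W
Q = ΔT / R_total = 127 / 0.2351

Q ≈ 540 W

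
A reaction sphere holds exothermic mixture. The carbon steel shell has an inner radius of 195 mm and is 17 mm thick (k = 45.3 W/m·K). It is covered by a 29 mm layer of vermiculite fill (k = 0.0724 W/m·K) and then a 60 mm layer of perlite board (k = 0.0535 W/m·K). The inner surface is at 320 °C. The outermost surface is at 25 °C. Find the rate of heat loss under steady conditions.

Spherical conduction: R = (1/r_in − 1/r_out)/(4πk) per layer; series-sum.
R_carbon steel shell = (1/0.195 − 1/0.212)/(4π×45.3) = 7.224×10^-4 K/W
R_vermiculite fill = (1/0.212 − 1/0.241)/(4π×0.0724) = 0.6239 K/W
R_perlite board = (1/0.241 − 1/0.301)/(4π×0.0535) = 1.23 K/W
R_total = 1.855 K/W
Q = ΔT/R_total = 295/1.855

Q ≈ 159 W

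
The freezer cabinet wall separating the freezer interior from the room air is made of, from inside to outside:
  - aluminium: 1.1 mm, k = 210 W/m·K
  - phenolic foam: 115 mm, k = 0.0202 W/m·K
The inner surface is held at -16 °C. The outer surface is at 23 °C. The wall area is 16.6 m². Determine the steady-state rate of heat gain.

Thermal resistances in series:
R_aluminium = L/(kA) = 0.0011/(210×16.6) = 3.155×10^-7 K/W
R_phenolic foam = L/(kA) = 0.115/(0.0202×16.6) = 0.343 K/W
R_total = 0.343 K/W
Q = ΔT / R_total = 39 / 0.343

Q ≈ 114 W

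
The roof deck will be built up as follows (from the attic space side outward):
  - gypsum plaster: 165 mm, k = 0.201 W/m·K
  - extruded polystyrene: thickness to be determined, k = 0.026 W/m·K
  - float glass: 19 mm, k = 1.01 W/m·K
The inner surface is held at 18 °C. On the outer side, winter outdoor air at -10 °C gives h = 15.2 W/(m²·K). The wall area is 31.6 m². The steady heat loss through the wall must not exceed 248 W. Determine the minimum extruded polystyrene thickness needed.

Using the resistance-network approach (series):
R_gypsum plaster = L/(kA) = 0.165/(0.201×31.6) = 0.02598 K/W
R_float glass = L/(kA) = 0.019/(1.01×31.6) = 5.953×10^-4 K/W
R_outer film = 1/(h_o·A) = 1/(15.2×31.6) = 0.002082 K/W
Sum of the known resistances R_other = 0.02865 K/W
Required total resistance R_tot = ΔT/Q_allow = 28/248 = 0.1129 K/W
R_extruded polystyrene = R_tot − R_other = 0.08425 K/W
L = R·k·A = 0.08425×0.026×31.6

L ≈ 69.2 mm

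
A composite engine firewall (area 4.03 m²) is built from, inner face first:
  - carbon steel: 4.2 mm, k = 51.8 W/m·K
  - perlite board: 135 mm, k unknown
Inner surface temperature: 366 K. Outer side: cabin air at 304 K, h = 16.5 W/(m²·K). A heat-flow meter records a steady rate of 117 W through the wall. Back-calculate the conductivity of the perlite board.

k ≈ 0.0651 W/(m·K)

Series thermal resistances:
R_carbon steel = L/(kA) = 0.0042/(51.8×4.03) = 2.012×10^-5 K/W
R_outer film = 1/(h_o·A) = 1/(16.5×4.03) = 0.01504 K/W
Sum of known resistances R_other = 0.01506 K/W
Total R = ΔT/Q = 62/117 = 0.5299 K/W
R_perlite board = R_total − R_other = 0.5149 K/W
k = L/(R·A) = 0.135/(0.5149×4.03)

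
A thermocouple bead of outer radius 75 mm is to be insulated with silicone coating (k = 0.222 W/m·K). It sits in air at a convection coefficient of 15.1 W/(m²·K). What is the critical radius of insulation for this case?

r_cr ≈ 29.4 mm

For a sphere r_cr = 2k/h = 2×0.222/15.1
r_cr = 29.4 mm; since the bare radius (75 mm) is above r_cr, any added insulation will reduce heat loss.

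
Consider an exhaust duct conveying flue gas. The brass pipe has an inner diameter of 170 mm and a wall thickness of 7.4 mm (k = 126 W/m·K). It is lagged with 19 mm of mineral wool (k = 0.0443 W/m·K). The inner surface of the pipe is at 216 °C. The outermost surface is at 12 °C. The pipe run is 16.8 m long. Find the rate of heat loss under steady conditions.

Q ≈ 5100 W

Cylindrical conduction, so R = ln(r₂/r₁)/(2πkL) per layer, in series:
R_brass pipe wall = ln(92.4/85)/(2π×126×16.8) = 6.276×10^-6 K/W
R_mineral wool = ln(111.4/92.4)/(2π×0.0443×16.8) = 0.03999 K/W
R_total = 0.04 K/W
Q = ΔT/R_total = 204/0.04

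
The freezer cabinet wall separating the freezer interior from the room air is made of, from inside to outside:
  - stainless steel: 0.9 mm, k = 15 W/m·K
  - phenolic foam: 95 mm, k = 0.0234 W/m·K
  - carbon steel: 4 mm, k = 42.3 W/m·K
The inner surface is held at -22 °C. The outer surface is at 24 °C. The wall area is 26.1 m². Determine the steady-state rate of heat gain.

Q ≈ 296 W

Thermal resistances in series:
R_stainless steel = L/(kA) = 0.0009/(15×26.1) = 2.299×10^-6 K/W
R_phenolic foam = L/(kA) = 0.095/(0.0234×26.1) = 0.1555 K/W
R_carbon steel = L/(kA) = 0.004/(42.3×26.1) = 3.623×10^-6 K/W
R_total = 0.1556 K/W
Q = ΔT / R_total = 46 / 0.1556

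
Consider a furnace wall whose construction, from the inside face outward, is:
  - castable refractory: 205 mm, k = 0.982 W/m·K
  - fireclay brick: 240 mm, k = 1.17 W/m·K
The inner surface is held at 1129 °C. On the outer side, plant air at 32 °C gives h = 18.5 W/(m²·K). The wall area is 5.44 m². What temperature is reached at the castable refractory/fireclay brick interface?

T ≈ 640 °C

Series thermal resistances:
R_castable refractory = L/(kA) = 0.205/(0.982×5.44) = 0.03837 K/W
R_fireclay brick = L/(kA) = 0.24/(1.17×5.44) = 0.03771 K/W
R_outer film = 1/(h_o·A) = 1/(18.5×5.44) = 0.009936 K/W
R_total = 0.08602 K/W;  Q = ΔT/R_total = 1097/0.08602 = 12750 W
T_interface = T_inner − Q·ΣR(inner→interface) = 1129 − 12800×0.03837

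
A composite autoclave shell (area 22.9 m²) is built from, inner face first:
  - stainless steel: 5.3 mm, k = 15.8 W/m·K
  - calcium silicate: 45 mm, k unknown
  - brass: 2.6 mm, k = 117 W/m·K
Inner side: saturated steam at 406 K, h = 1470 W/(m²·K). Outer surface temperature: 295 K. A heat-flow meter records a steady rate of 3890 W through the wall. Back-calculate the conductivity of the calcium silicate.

k ≈ 0.069 W/(m·K)

Thermal resistances in series:
R_inner film = 1/(h_i·A) = 1/(1470×22.9) = 2.971×10^-5 K/W
R_stainless steel = L/(kA) = 0.0053/(15.8×22.9) = 1.465×10^-5 K/W
R_brass = L/(kA) = 0.0026/(117×22.9) = 9.704×10^-7 K/W
Sum of known resistances R_other = 4.532×10^-5 K/W
Total R = ΔT/Q = 111/3890 = 0.02853 K/W
R_calcium silicate = R_total − R_other = 0.02849 K/W
k = L/(R·A) = 0.045/(0.02849×22.9)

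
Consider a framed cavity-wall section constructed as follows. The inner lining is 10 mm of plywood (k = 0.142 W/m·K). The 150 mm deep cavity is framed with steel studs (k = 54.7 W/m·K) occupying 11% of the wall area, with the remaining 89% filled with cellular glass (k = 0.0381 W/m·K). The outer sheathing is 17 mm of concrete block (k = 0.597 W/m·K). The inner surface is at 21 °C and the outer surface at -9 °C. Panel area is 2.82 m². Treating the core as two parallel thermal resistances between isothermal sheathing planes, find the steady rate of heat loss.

Q ≈ 684 W

Sheathing layers in series; stud and cavity paths in parallel between them.
R_inner = 0.01/(0.142×2.82) = 0.02497 K/W
R_stud  = 0.15/(54.7×0.11×2.82) = 0.00884 K/W
R_cav   = 0.15/(0.0381×0.89×2.82) = 1.569 K/W
1/R_core = 1/R_stud + 1/R_cav → R_core = 0.008791 K/W
R_outer = 0.017/(0.597×2.82) = 0.0101 K/W
R_total = 0.04386 K/W
Q = ΔT/R_total = 30/0.04386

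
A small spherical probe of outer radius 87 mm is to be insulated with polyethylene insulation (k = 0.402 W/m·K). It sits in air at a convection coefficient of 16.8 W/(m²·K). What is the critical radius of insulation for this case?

For a sphere r_cr = 2k/h = 2×0.402/16.8
r_cr = 47.9 mm; since the bare radius (87 mm) is above r_cr, any added insulation will reduce heat loss.

r_cr ≈ 47.9 mm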